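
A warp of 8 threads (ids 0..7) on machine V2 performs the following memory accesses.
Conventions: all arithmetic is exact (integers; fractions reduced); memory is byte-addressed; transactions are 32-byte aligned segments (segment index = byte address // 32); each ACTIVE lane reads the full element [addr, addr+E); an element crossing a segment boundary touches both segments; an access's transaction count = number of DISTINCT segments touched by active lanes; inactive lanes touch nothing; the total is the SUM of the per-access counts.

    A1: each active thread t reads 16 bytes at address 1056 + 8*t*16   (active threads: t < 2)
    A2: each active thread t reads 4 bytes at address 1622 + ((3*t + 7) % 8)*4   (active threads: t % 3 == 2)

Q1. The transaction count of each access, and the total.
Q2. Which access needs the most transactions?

A1: 2 transactions
A2: 1 transaction

Answer: 2,1; total 3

Answer: A1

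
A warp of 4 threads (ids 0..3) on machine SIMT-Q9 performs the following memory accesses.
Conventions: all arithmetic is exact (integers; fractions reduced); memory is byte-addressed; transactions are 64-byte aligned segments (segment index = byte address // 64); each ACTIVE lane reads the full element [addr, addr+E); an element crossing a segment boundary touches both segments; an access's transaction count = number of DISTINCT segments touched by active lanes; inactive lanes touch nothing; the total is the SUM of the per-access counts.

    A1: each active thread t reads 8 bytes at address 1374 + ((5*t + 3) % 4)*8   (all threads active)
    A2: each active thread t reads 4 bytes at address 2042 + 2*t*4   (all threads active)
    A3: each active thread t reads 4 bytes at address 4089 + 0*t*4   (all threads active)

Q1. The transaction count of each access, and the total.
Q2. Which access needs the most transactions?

A1: 1 transaction
A2: 2 transactions
A3: 1 transaction

Answer: 1,2,1; total 4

Answer: A2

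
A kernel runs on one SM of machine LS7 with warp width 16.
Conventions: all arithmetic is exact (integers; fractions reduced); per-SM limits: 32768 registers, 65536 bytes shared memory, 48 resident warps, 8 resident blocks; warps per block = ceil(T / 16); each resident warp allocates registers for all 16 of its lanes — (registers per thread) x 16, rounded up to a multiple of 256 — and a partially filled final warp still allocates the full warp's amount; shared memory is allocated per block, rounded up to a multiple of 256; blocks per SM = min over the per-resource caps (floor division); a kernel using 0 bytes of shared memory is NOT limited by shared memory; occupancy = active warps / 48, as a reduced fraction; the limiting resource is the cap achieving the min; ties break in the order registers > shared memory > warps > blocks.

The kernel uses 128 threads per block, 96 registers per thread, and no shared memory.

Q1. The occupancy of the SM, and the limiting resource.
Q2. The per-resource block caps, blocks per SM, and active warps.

Answer: occupancy 1/3, limited by registers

registers: 2 blocks
shared memory: no limit (kernel uses none)
warps: 6 blocks
blocks: 8 blocks

Answer: 2 blocks, 16 active warps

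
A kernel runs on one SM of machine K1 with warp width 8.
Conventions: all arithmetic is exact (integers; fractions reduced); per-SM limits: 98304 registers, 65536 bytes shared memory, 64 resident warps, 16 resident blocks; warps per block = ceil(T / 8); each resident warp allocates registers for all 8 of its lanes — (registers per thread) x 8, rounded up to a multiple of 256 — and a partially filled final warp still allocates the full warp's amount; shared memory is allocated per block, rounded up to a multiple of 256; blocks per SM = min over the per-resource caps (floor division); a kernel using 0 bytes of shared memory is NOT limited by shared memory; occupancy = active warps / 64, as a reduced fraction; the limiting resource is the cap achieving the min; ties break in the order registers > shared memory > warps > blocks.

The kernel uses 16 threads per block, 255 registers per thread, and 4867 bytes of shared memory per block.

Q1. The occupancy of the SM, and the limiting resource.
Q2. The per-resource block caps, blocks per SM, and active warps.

Answer: occupancy 3/8, limited by shared memory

registers: 24 blocks
shared memory: 12 blocks
warps: 32 blocks
blocks: 16 blocks

Answer: 12 blocks, 24 active warps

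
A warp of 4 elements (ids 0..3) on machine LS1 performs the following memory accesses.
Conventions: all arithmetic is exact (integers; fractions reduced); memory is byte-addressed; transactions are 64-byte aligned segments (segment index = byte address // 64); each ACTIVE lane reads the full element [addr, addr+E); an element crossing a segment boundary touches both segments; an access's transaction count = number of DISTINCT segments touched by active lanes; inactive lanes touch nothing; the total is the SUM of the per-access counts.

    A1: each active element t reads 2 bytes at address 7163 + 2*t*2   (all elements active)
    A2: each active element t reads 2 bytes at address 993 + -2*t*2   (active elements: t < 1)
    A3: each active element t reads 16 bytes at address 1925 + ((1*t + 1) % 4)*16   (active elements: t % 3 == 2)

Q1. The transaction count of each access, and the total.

A1: 2 transactions
A2: 1 transaction
A3: 2 transactions

Answer: 2,1,2; total 5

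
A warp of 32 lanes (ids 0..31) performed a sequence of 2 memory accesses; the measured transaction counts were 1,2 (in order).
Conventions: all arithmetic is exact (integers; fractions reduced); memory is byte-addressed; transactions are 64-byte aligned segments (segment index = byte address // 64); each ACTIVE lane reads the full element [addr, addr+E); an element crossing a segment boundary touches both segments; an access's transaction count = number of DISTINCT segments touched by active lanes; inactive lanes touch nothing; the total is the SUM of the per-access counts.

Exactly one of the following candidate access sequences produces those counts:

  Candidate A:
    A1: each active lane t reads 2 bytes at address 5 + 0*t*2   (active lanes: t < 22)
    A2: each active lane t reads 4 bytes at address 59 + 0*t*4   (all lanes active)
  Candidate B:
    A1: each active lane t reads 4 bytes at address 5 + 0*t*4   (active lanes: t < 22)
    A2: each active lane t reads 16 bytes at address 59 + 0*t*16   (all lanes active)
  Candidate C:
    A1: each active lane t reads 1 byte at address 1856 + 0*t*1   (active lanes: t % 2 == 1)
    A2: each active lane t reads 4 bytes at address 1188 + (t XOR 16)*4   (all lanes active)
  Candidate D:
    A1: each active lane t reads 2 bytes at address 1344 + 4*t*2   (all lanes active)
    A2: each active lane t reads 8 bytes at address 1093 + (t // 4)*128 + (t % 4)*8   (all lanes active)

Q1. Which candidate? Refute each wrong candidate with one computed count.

A: A2 gives 1 transaction, not 2
C: A2 gives 3 transactions, not 2
D: A1 gives 4 transactions, not 1
B: all counts match (1,2)

Answer: B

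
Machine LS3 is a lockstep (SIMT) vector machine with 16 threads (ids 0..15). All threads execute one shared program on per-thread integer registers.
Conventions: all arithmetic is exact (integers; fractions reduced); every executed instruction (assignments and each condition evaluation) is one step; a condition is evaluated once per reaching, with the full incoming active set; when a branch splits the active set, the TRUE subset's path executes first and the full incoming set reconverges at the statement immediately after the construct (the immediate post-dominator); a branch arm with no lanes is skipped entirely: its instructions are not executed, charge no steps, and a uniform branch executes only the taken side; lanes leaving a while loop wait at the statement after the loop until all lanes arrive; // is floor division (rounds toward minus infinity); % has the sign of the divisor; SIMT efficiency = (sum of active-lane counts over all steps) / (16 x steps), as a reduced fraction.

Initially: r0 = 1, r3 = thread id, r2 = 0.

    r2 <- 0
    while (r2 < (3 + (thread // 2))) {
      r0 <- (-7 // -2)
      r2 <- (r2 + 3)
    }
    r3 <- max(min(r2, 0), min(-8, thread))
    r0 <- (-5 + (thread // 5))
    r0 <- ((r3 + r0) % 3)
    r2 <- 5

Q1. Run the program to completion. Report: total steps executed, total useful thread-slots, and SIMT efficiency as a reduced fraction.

Answer: 18 steps, 216 useful, 3/4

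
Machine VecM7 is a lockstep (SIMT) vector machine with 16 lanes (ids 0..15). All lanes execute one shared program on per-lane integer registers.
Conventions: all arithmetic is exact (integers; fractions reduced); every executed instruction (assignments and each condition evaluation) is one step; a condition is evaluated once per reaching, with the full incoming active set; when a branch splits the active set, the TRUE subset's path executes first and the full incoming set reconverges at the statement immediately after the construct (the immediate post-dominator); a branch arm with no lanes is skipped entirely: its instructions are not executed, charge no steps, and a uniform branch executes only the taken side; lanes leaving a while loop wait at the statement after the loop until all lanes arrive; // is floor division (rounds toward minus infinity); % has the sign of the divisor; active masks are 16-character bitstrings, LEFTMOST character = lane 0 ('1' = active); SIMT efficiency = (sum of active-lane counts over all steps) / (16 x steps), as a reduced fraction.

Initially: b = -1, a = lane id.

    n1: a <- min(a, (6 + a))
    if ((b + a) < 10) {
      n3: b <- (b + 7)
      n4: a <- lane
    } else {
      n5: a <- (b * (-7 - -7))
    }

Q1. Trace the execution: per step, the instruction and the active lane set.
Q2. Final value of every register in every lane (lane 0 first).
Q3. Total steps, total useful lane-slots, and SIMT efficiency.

step 0: a <- min(a, (6 + a))         1111111111111111
step 1: eval ((b + a) < 10)          1111111111111111
step 2: b <- (b + 7)                 1111111111100000
step 3: a <- lane                    1111111111100000
step 4: a <- (b * (-7 - -7))         0000000000011111

Answer: 5 steps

b: 6,6,6,6,6,6,6,6,6,6,6,-1,-1,-1,-1,-1
a: 0,1,2,3,4,5,6,7,8,9,10,0,0,0,0,0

steps = 5; useful = 59; efficiency = 59/80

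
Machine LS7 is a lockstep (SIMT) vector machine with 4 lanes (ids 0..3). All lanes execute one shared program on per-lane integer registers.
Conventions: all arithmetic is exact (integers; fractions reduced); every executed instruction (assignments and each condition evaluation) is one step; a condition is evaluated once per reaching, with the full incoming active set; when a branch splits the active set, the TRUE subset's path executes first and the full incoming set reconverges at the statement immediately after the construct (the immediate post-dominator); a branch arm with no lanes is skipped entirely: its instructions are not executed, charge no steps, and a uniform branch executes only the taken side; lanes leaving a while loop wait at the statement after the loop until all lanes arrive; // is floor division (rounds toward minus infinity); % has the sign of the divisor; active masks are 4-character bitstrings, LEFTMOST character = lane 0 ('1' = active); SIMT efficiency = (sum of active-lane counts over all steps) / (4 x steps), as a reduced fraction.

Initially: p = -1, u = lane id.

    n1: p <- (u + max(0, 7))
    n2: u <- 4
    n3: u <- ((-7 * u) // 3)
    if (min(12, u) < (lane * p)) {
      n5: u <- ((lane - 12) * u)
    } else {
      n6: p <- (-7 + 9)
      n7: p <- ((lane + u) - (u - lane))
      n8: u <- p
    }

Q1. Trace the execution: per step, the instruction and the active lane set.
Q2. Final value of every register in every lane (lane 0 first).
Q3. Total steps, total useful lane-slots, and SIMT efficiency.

step 0: p <- (u + max(0, 7))         1111
step 1: u <- 4                       1111
step 2: u <- ((-7 * u) // 3)         1111
step 3: eval (min(12, u) < (lane * p)) 1111
step 4: u <- ((lane - 12) * u)       1111

Answer: 5 steps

p: 7,8,9,10
u: 120,110,100,90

steps = 5; useful = 20; efficiency = 20/20 = 1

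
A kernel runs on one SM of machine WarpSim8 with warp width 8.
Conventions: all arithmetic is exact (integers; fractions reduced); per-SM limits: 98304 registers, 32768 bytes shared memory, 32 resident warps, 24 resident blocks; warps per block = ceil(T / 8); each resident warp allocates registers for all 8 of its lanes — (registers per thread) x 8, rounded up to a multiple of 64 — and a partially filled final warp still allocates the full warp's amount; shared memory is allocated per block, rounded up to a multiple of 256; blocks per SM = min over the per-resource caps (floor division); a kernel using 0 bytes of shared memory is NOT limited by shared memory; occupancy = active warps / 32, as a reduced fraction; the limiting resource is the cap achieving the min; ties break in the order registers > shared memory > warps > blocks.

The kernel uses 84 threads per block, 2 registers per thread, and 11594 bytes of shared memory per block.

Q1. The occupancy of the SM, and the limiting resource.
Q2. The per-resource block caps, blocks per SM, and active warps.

Answer: occupancy 11/16, limited by shared memory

registers: 139 blocks
shared memory: 2 blocks
warps: 2 blocks
blocks: 24 blocks

Answer: 2 blocks, 22 active warps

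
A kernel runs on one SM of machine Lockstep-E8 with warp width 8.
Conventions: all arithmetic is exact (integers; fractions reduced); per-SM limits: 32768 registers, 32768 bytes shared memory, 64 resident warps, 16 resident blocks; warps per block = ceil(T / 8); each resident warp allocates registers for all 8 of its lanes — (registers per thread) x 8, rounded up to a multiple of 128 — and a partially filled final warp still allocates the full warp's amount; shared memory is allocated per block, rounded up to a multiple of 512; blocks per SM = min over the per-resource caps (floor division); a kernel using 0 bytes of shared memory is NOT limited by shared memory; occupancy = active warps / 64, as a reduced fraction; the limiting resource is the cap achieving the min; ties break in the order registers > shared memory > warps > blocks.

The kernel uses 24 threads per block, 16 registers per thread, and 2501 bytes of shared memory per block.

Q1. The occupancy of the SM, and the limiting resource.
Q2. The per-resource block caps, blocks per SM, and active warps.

Answer: occupancy 9/16, limited by shared memory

registers: 85 blocks
shared memory: 12 blocks
warps: 21 blocks
blocks: 16 blocks

Answer: 12 blocks, 36 active warps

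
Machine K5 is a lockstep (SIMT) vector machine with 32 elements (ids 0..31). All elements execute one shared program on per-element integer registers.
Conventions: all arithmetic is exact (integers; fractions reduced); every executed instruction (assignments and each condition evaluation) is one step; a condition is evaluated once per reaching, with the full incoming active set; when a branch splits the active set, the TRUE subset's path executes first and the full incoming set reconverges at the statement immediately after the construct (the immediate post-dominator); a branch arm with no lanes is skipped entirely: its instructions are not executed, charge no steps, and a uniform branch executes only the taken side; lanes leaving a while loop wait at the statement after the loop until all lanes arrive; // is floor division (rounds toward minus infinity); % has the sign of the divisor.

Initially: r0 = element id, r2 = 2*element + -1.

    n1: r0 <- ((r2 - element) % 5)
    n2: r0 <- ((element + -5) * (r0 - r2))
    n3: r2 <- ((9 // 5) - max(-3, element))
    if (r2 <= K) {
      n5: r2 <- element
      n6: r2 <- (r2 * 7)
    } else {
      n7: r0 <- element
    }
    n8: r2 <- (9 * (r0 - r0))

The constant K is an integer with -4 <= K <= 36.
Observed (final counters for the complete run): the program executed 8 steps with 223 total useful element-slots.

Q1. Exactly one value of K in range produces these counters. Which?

Answer: K = 0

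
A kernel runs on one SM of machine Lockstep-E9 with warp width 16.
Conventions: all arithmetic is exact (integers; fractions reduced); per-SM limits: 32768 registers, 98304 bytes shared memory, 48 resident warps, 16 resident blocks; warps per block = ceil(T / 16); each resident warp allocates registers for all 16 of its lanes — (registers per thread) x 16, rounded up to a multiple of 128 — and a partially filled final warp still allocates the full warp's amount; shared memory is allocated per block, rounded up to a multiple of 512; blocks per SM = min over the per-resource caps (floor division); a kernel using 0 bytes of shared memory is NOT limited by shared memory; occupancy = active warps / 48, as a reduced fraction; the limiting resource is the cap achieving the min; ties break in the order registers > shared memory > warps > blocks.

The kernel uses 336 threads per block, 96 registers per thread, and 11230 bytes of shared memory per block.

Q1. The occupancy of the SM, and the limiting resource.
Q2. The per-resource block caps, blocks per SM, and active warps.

Answer: occupancy 7/16, limited by registers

registers: 1 block
shared memory: 8 blocks
warps: 2 blocks
blocks: 16 blocks

Answer: 1 block, 21 active warps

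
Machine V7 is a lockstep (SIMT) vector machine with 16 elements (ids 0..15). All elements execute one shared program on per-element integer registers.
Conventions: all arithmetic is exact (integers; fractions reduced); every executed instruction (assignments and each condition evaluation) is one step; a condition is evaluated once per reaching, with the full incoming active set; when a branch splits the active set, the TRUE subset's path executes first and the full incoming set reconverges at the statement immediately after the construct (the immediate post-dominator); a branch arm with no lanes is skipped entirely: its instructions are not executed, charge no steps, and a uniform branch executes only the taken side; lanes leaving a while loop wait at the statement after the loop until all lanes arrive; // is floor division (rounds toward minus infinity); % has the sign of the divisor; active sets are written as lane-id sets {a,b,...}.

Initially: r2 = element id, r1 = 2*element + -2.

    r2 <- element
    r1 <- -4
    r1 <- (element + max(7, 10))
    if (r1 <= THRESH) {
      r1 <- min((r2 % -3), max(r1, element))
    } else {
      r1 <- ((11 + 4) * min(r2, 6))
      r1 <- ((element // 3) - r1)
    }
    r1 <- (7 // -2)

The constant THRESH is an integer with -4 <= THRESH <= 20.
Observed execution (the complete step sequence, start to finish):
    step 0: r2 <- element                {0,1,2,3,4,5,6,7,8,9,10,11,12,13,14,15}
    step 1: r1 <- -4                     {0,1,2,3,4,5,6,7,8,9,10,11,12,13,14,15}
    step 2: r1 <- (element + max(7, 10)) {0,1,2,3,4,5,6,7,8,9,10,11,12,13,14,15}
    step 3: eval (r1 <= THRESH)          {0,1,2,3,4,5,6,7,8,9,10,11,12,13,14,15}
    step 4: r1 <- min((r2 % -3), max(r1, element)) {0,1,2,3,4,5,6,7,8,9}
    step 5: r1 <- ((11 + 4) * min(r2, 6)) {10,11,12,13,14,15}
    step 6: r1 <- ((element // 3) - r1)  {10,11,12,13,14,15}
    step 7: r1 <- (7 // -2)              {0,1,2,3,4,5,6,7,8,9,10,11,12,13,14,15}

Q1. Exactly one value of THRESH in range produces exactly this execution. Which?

Answer: THRESH = 19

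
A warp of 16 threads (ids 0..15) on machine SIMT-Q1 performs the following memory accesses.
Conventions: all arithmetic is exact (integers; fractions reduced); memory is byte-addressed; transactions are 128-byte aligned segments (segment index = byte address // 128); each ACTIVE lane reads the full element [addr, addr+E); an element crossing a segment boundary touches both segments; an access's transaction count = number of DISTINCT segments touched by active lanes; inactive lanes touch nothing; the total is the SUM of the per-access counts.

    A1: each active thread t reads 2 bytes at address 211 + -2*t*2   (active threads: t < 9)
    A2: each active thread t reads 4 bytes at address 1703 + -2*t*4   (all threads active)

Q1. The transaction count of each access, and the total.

A1: 1 transaction
A2: 2 transactions

Answer: 1,2; total 3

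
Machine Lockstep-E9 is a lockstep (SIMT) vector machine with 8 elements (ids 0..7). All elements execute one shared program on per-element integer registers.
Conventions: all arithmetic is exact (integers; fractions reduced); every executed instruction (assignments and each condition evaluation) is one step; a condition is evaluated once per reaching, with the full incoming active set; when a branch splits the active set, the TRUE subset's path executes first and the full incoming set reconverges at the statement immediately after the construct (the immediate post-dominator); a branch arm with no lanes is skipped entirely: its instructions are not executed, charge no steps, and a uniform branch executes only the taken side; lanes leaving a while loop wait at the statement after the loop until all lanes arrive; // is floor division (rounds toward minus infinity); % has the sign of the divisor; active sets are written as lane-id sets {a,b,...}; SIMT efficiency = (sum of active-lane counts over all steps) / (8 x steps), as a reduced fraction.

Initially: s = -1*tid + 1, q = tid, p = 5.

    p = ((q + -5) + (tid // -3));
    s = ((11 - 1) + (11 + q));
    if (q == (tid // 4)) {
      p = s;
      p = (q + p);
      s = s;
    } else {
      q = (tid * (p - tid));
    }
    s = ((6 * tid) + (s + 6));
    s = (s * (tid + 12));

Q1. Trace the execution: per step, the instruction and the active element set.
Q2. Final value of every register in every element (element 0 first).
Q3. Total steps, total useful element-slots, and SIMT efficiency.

step 0: p <- ((q + -5) + (tid // -3)) {0,1,2,3,4,5,6,7}
step 1: s <- ((11 - 1) + (11 + q))   {0,1,2,3,4,5,6,7}
step 2: eval (q == (tid // 4))       {0,1,2,3,4,5,6,7}
step 3: p <- s                       {0}
step 4: p <- (q + p)                 {0}
step 5: s <- s                       {0}
step 6: q <- (tid * (p - tid))       {1,2,3,4,5,6,7}
step 7: s <- ((6 * tid) + (s + 6))   {0,1,2,3,4,5,6,7}
step 8: s <- (s * (tid + 12))        {0,1,2,3,4,5,6,7}

Answer: 9 steps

s: 324,442,574,720,880,1054,1242,1444
q: 0,-6,-12,-18,-28,-35,-42,-56
p: 21,-5,-4,-3,-3,-2,-1,-1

steps = 9; useful = 50; efficiency = 50/72 = 25/36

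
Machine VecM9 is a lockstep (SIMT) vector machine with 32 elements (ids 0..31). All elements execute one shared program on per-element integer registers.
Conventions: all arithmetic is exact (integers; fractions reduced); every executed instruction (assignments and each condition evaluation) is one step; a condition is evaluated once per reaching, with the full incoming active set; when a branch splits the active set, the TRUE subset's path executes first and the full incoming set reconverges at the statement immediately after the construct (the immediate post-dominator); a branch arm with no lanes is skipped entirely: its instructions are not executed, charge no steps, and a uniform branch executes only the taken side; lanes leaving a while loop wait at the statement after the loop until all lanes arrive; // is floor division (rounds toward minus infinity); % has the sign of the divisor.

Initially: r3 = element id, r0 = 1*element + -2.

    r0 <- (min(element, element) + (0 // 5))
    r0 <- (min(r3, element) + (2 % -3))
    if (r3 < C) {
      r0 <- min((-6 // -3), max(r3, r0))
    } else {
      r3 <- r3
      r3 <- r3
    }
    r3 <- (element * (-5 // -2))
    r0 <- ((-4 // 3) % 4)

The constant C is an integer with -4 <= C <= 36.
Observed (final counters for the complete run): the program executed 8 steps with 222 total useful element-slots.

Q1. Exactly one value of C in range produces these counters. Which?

Answer: C = 2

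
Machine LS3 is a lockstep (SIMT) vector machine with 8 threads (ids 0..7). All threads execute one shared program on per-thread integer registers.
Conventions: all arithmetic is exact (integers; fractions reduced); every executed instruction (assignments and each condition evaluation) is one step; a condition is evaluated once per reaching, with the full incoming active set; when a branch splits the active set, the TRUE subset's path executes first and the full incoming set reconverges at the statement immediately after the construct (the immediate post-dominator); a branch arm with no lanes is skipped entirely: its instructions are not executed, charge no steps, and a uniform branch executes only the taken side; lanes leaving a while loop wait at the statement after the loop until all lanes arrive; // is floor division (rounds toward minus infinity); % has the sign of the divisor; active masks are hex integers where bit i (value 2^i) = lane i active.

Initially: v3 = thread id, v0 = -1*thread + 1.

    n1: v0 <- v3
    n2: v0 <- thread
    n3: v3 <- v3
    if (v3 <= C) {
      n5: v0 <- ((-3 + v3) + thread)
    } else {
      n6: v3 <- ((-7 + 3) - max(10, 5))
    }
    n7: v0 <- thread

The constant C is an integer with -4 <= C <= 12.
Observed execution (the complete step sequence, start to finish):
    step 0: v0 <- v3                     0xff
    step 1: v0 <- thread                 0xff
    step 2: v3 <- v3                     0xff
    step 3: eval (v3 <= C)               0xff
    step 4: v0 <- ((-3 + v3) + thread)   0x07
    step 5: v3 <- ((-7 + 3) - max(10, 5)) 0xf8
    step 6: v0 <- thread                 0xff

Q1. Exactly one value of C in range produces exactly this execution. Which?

Answer: C = 2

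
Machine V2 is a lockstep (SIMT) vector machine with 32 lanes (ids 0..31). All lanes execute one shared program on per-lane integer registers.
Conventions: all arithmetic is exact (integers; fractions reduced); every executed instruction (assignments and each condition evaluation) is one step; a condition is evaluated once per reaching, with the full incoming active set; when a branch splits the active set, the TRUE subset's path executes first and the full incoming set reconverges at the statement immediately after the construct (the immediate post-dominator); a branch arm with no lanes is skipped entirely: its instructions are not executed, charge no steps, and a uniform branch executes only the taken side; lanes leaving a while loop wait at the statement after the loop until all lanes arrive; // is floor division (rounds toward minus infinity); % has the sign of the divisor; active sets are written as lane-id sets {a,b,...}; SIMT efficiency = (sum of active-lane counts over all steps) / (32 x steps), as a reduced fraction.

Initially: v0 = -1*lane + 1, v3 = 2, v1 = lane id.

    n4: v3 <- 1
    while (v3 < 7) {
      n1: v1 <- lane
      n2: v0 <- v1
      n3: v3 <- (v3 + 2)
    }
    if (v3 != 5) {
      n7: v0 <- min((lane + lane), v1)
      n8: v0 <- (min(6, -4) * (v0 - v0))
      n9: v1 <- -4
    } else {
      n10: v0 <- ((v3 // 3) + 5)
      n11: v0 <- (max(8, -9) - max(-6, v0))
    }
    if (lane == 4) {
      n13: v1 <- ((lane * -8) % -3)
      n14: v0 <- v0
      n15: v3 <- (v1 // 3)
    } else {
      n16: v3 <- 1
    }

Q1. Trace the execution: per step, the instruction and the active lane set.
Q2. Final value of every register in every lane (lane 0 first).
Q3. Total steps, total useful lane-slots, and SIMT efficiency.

step 0: v3 <- 1                      {0,1,2,3,4,5,6,7,8,9,10,11,12,13,14,15,16,17,18,19,20,21,22,23,24,25,26,27,28,29,30,31}
step 1: eval (v3 < 7)                {0,1,2,3,4,5,6,7,8,9,10,11,12,13,14,15,16,17,18,19,20,21,22,23,24,25,26,27,28,29,30,31}
step 2: v1 <- lane                   {0,1,2,3,4,5,6,7,8,9,10,11,12,13,14,15,16,17,18,19,20,21,22,23,24,25,26,27,28,29,30,31}
step 3: v0 <- v1                     {0,1,2,3,4,5,6,7,8,9,10,11,12,13,14,15,16,17,18,19,20,21,22,23,24,25,26,27,28,29,30,31}
step 4: v3 <- (v3 + 2)               {0,1,2,3,4,5,6,7,8,9,10,11,12,13,14,15,16,17,18,19,20,21,22,23,24,25,26,27,28,29,30,31}
step 5: eval (v3 < 7)                {0,1,2,3,4,5,6,7,8,9,10,11,12,13,14,15,16,17,18,19,20,21,22,23,24,25,26,27,28,29,30,31}
step 6: v1 <- lane                   {0,1,2,3,4,5,6,7,8,9,10,11,12,13,14,15,16,17,18,19,20,21,22,23,24,25,26,27,28,29,30,31}
step 7: v0 <- v1                     {0,1,2,3,4,5,6,7,8,9,10,11,12,13,14,15,16,17,18,19,20,21,22,23,24,25,26,27,28,29,30,31}
step 8: v3 <- (v3 + 2)               {0,1,2,3,4,5,6,7,8,9,10,11,12,13,14,15,16,17,18,19,20,21,22,23,24,25,26,27,28,29,30,31}
step 9: eval (v3 < 7)                {0,1,2,3,4,5,6,7,8,9,10,11,12,13,14,15,16,17,18,19,20,21,22,23,24,25,26,27,28,29,30,31}
step 10: v1 <- lane                   {0,1,2,3,4,5,6,7,8,9,10,11,12,13,14,15,16,17,18,19,20,21,22,23,24,25,26,27,28,29,30,31}
step 11: v0 <- v1                     {0,1,2,3,4,5,6,7,8,9,10,11,12,13,14,15,16,17,18,19,20,21,22,23,24,25,26,27,28,29,30,31}
step 12: v3 <- (v3 + 2)               {0,1,2,3,4,5,6,7,8,9,10,11,12,13,14,15,16,17,18,19,20,21,22,23,24,25,26,27,28,29,30,31}
step 13: eval (v3 < 7)                {0,1,2,3,4,5,6,7,8,9,10,11,12,13,14,15,16,17,18,19,20,21,22,23,24,25,26,27,28,29,30,31}
step 14: eval (v3 != 5)               {0,1,2,3,4,5,6,7,8,9,10,11,12,13,14,15,16,17,18,19,20,21,22,23,24,25,26,27,28,29,30,31}
step 15: v0 <- min((lane + lane), v1) {0,1,2,3,4,5,6,7,8,9,10,11,12,13,14,15,16,17,18,19,20,21,22,23,24,25,26,27,28,29,30,31}
step 16: v0 <- (min(6, -4) * (v0 - v0)) {0,1,2,3,4,5,6,7,8,9,10,11,12,13,14,15,16,17,18,19,20,21,22,23,24,25,26,27,28,29,30,31}
step 17: v1 <- -4                     {0,1,2,3,4,5,6,7,8,9,10,11,12,13,14,15,16,17,18,19,20,21,22,23,24,25,26,27,28,29,30,31}
step 18: eval (lane == 4)             {0,1,2,3,4,5,6,7,8,9,10,11,12,13,14,15,16,17,18,19,20,21,22,23,24,25,26,27,28,29,30,31}
step 19: v1 <- ((lane * -8) % -3)     {4}
step 20: v0 <- v0                     {4}
step 21: v3 <- (v1 // 3)              {4}
step 22: v3 <- 1                      {0,1,2,3,5,6,7,8,9,10,11,12,13,14,15,16,17,18,19,20,21,22,23,24,25,26,27,28,29,30,31}

Answer: 23 steps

v0: 0,0,0,0,0,0,0,0,0,0,0,0,0,0,0,0,0,0,0,0,0,0,0,0,0,0,0,0,0,0,0,0
v3: 1,1,1,1,-1,1,1,1,1,1,1,1,1,1,1,1,1,1,1,1,1,1,1,1,1,1,1,1,1,1,1,1
v1: -4,-4,-4,-4,-2,-4,-4,-4,-4,-4,-4,-4,-4,-4,-4,-4,-4,-4,-4,-4,-4,-4,-4,-4,-4,-4,-4,-4,-4,-4,-4,-4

steps = 23; useful = 642; efficiency = 642/736 = 321/368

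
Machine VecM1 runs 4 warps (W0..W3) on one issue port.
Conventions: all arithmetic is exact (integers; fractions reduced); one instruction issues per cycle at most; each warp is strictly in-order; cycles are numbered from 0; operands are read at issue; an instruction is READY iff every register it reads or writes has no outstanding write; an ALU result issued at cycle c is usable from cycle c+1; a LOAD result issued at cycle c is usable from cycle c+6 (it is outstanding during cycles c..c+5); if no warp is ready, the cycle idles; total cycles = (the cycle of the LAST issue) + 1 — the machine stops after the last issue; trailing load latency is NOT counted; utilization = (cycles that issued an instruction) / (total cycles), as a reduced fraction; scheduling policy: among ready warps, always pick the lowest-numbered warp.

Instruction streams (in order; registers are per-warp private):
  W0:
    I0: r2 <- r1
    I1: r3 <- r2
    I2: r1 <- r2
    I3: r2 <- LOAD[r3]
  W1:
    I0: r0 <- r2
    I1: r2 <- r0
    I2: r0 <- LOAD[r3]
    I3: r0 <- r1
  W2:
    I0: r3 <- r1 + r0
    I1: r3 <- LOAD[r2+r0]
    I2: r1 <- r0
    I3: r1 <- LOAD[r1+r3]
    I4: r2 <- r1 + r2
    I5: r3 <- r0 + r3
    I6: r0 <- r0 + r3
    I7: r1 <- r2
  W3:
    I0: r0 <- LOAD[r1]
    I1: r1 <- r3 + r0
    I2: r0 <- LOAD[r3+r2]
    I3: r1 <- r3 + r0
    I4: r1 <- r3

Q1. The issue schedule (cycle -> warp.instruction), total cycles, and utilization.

cycle 0: W0.I0
cycle 1: W0.I1
cycle 2: W0.I2
cycle 3: W0.I3
cycle 4: W1.I0
cycle 5: W1.I1
cycle 6: W1.I2
cycle 7: W2.I0
cycle 8: W2.I1
cycle 9: W2.I2
cycle 10: W3.I0
cycle 11: idle
cycle 12: W1.I3
cycle 13: idle
cycle 14: W2.I3
cycle 15: idle
cycle 16: W3.I1
cycle 17: W3.I2
cycle 18: idle
cycle 19: idle
cycle 20: W2.I4
cycle 21: W2.I5
cycle 22: W2.I6
cycle 23: W2.I7
cycle 24: W3.I3
cycle 25: W3.I4

Answer: 26 cycles, utilization 21/26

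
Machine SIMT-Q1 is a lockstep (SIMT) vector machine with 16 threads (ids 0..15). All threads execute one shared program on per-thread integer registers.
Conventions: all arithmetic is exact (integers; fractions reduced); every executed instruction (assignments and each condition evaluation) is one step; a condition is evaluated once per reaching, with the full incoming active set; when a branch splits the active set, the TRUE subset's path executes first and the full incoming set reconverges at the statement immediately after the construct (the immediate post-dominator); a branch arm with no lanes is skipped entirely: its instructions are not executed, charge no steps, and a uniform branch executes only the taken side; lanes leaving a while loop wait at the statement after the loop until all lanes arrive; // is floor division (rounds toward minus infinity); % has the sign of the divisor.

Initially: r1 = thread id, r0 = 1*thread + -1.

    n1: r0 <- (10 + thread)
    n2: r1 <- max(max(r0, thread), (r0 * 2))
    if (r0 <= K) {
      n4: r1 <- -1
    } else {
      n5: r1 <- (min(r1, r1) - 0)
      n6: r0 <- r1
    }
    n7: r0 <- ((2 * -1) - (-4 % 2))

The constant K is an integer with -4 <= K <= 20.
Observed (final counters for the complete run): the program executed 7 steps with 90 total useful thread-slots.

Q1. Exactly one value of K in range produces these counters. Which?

Answer: K = 15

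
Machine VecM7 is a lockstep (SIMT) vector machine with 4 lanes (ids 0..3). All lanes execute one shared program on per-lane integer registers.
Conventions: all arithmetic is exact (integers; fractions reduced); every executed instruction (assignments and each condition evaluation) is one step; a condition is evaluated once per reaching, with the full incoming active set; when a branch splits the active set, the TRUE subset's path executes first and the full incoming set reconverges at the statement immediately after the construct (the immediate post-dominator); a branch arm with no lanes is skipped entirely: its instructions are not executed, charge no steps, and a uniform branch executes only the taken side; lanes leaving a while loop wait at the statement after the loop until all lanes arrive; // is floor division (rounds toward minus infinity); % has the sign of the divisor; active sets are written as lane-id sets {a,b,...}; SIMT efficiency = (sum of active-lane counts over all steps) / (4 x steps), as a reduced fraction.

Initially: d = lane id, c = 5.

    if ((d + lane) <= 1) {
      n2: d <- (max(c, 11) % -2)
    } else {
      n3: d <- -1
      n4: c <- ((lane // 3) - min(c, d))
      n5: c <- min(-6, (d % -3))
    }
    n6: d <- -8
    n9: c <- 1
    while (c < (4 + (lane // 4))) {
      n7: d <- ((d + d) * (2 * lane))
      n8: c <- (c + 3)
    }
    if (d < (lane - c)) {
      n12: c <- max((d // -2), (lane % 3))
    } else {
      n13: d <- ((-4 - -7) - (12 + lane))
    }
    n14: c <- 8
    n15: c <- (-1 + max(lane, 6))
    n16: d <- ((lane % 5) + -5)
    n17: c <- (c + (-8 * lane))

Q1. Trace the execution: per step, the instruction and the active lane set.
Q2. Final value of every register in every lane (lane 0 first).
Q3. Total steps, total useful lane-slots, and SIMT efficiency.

step 0: eval ((d + lane) <= 1)       {0,1,2,3}
step 1: d <- (max(c, 11) % -2)       {0}
step 2: d <- -1                      {1,2,3}
step 3: c <- ((lane // 3) - min(c, d)) {1,2,3}
step 4: c <- min(-6, (d % -3))       {1,2,3}
step 5: d <- -8                      {0,1,2,3}
step 6: c <- 1                       {0,1,2,3}
step 7: eval (c < (4 + (lane // 4))) {0,1,2,3}
step 8: d <- ((d + d) * (2 * lane))  {0,1,2,3}
step 9: c <- (c + 3)                 {0,1,2,3}
step 10: eval (c < (4 + (lane // 4))) {0,1,2,3}
step 11: eval (d < (lane - c))        {0,1,2,3}
step 12: c <- max((d // -2), (lane % 3)) {1,2,3}
step 13: d <- ((-4 - -7) - (12 + lane)) {0}
step 14: c <- 8                       {0,1,2,3}
step 15: c <- (-1 + max(lane, 6))     {0,1,2,3}
step 16: d <- ((lane % 5) + -5)       {0,1,2,3}
step 17: c <- (c + (-8 * lane))       {0,1,2,3}

Answer: 18 steps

d: -5,-4,-3,-2
c: 5,-3,-11,-19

steps = 18; useful = 62; efficiency = 62/72 = 31/36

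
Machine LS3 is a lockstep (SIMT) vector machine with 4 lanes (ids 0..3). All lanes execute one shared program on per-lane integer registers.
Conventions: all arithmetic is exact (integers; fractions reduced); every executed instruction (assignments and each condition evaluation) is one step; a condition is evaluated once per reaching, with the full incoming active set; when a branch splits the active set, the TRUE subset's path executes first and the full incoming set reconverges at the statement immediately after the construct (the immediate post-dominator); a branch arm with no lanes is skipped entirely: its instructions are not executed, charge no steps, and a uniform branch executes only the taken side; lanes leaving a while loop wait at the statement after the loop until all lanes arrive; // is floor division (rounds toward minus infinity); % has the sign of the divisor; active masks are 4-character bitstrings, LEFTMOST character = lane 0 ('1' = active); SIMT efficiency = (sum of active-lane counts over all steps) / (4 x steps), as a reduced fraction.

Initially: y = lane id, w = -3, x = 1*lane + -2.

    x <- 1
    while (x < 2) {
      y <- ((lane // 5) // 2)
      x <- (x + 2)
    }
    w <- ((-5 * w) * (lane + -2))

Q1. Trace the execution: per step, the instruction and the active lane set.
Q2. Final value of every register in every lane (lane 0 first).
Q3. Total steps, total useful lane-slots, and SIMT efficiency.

step 0: x <- 1                       1111
step 1: eval (x < 2)                 1111
step 2: y <- ((lane // 5) // 2)      1111
step 3: x <- (x + 2)                 1111
step 4: eval (x < 2)                 1111
step 5: w <- ((-5 * w) * (lane + -2)) 1111

Answer: 6 steps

y: 0,0,0,0
w: -30,-15,0,15
x: 3,3,3,3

steps = 6; useful = 24; efficiency = 24/24 = 1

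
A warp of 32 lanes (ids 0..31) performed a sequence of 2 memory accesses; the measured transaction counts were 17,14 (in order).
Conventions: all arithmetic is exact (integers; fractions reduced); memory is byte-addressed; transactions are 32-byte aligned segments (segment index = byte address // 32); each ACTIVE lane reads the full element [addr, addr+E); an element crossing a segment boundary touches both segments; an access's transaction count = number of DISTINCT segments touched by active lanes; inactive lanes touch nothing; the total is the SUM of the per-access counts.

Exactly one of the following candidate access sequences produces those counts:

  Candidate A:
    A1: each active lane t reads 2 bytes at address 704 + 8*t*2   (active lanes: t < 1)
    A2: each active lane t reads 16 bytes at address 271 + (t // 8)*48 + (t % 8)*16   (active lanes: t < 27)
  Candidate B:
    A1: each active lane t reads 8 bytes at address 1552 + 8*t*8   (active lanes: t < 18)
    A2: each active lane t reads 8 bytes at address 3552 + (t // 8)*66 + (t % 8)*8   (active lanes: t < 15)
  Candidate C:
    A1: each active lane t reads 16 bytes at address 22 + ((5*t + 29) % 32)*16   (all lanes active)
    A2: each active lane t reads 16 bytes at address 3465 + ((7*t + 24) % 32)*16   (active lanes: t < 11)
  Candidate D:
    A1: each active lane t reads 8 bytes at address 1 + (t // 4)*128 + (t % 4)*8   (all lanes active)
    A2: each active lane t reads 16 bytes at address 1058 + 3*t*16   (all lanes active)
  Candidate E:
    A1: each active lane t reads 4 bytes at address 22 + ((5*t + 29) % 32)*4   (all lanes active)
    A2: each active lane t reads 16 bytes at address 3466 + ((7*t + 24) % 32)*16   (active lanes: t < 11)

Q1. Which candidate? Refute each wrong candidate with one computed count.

A: A1 gives 1 transaction, not 17
B: A1 gives 18 transactions, not 17
D: A1 gives 16 transactions, not 17
E: A1 gives 5 transactions, not 17
C: all counts match (17,14)

Answer: C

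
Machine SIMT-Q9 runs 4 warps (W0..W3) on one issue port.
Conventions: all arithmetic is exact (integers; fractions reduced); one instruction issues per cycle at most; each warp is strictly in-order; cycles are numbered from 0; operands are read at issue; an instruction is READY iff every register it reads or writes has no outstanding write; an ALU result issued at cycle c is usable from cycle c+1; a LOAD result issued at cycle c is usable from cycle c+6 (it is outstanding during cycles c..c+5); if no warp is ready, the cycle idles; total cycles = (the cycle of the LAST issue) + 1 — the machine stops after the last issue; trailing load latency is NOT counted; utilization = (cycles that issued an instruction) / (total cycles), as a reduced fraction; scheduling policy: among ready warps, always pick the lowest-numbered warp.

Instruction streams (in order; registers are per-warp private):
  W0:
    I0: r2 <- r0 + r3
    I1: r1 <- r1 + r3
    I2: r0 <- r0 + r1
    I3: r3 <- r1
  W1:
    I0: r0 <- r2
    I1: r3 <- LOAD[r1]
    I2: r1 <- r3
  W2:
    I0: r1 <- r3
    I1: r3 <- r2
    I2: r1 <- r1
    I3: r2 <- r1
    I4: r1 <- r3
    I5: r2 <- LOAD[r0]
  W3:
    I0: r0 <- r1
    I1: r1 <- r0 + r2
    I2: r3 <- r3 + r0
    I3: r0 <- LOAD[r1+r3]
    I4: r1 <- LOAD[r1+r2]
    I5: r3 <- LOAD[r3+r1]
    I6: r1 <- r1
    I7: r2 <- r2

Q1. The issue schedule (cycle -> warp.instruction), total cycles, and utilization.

cycle 0: W0.I0
cycle 1: W0.I1
cycle 2: W0.I2
cycle 3: W0.I3
cycle 4: W1.I0
cycle 5: W1.I1
cycle 6: W2.I0
cycle 7: W2.I1
cycle 8: W2.I2
cycle 9: W2.I3
cycle 10: W2.I4
cycle 11: W1.I2
cycle 12: W2.I5
cycle 13: W3.I0
cycle 14: W3.I1
cycle 15: W3.I2
cycle 16: W3.I3
cycle 17: W3.I4
cycle 18: idle
cycle 19: idle
cycle 20: idle
cycle 21: idle
cycle 22: idle
cycle 23: W3.I5
cycle 24: W3.I6
cycle 25: W3.I7

Answer: 26 cycles, utilization 21/26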